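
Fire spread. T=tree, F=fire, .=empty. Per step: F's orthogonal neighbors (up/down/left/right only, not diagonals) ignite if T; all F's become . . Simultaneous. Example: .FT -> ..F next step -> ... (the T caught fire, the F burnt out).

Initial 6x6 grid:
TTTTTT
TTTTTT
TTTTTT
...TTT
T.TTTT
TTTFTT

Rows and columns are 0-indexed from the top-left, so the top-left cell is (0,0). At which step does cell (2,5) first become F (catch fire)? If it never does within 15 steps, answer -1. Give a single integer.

Step 1: cell (2,5)='T' (+3 fires, +1 burnt)
Step 2: cell (2,5)='T' (+5 fires, +3 burnt)
Step 3: cell (2,5)='T' (+4 fires, +5 burnt)
Step 4: cell (2,5)='T' (+5 fires, +4 burnt)
Step 5: cell (2,5)='F' (+5 fires, +5 burnt)
  -> target ignites at step 5
Step 6: cell (2,5)='.' (+5 fires, +5 burnt)
Step 7: cell (2,5)='.' (+3 fires, +5 burnt)
Step 8: cell (2,5)='.' (+1 fires, +3 burnt)
Step 9: cell (2,5)='.' (+0 fires, +1 burnt)
  fire out at step 9

5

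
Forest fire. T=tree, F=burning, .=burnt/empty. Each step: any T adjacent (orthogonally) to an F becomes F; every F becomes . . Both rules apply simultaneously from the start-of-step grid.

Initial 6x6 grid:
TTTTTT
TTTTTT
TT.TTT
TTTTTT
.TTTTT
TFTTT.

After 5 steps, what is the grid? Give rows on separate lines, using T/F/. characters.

Step 1: 3 trees catch fire, 1 burn out
  TTTTTT
  TTTTTT
  TT.TTT
  TTTTTT
  .FTTTT
  F.FTT.
Step 2: 3 trees catch fire, 3 burn out
  TTTTTT
  TTTTTT
  TT.TTT
  TFTTTT
  ..FTTT
  ...FT.
Step 3: 5 trees catch fire, 3 burn out
  TTTTTT
  TTTTTT
  TF.TTT
  F.FTTT
  ...FTT
  ....F.
Step 4: 4 trees catch fire, 5 burn out
  TTTTTT
  TFTTTT
  F..TTT
  ...FTT
  ....FT
  ......
Step 5: 6 trees catch fire, 4 burn out
  TFTTTT
  F.FTTT
  ...FTT
  ....FT
  .....F
  ......

TFTTTT
F.FTTT
...FTT
....FT
.....F
......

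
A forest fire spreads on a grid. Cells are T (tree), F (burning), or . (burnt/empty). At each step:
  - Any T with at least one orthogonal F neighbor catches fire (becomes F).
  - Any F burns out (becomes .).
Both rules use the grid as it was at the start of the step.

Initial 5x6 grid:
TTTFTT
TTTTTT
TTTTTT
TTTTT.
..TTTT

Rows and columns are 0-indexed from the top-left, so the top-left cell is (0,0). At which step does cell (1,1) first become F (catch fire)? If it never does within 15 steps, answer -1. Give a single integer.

Step 1: cell (1,1)='T' (+3 fires, +1 burnt)
Step 2: cell (1,1)='T' (+5 fires, +3 burnt)
Step 3: cell (1,1)='F' (+6 fires, +5 burnt)
  -> target ignites at step 3
Step 4: cell (1,1)='.' (+6 fires, +6 burnt)
Step 5: cell (1,1)='.' (+4 fires, +6 burnt)
Step 6: cell (1,1)='.' (+2 fires, +4 burnt)
Step 7: cell (1,1)='.' (+0 fires, +2 burnt)
  fire out at step 7

3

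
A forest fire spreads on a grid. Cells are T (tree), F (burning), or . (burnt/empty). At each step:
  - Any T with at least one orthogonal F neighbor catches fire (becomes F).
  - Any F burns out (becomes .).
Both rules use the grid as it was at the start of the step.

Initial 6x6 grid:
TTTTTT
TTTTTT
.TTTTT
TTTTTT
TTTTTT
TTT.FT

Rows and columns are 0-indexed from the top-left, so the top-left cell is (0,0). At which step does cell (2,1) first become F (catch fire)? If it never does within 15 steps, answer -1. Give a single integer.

Step 1: cell (2,1)='T' (+2 fires, +1 burnt)
Step 2: cell (2,1)='T' (+3 fires, +2 burnt)
Step 3: cell (2,1)='T' (+4 fires, +3 burnt)
Step 4: cell (2,1)='T' (+6 fires, +4 burnt)
Step 5: cell (2,1)='T' (+7 fires, +6 burnt)
Step 6: cell (2,1)='F' (+6 fires, +7 burnt)
  -> target ignites at step 6
Step 7: cell (2,1)='.' (+2 fires, +6 burnt)
Step 8: cell (2,1)='.' (+2 fires, +2 burnt)
Step 9: cell (2,1)='.' (+1 fires, +2 burnt)
Step 10: cell (2,1)='.' (+0 fires, +1 burnt)
  fire out at step 10

6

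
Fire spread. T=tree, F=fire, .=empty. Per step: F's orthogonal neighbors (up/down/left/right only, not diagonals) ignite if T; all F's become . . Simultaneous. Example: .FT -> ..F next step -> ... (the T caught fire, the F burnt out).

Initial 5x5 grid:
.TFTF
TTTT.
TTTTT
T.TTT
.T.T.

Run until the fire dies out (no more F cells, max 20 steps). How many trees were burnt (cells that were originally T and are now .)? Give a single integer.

Step 1: +3 fires, +2 burnt (F count now 3)
Step 2: +3 fires, +3 burnt (F count now 3)
Step 3: +4 fires, +3 burnt (F count now 4)
Step 4: +3 fires, +4 burnt (F count now 3)
Step 5: +3 fires, +3 burnt (F count now 3)
Step 6: +0 fires, +3 burnt (F count now 0)
Fire out after step 6
Initially T: 17, now '.': 24
Total burnt (originally-T cells now '.'): 16

Answer: 16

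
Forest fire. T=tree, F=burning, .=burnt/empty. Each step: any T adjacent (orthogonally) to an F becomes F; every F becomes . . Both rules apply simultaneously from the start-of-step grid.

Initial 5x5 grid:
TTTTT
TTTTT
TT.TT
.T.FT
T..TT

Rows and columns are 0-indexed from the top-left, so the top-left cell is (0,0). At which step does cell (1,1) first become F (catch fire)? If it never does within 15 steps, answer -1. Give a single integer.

Step 1: cell (1,1)='T' (+3 fires, +1 burnt)
Step 2: cell (1,1)='T' (+3 fires, +3 burnt)
Step 3: cell (1,1)='T' (+3 fires, +3 burnt)
Step 4: cell (1,1)='F' (+3 fires, +3 burnt)
  -> target ignites at step 4
Step 5: cell (1,1)='.' (+3 fires, +3 burnt)
Step 6: cell (1,1)='.' (+3 fires, +3 burnt)
Step 7: cell (1,1)='.' (+0 fires, +3 burnt)
  fire out at step 7

4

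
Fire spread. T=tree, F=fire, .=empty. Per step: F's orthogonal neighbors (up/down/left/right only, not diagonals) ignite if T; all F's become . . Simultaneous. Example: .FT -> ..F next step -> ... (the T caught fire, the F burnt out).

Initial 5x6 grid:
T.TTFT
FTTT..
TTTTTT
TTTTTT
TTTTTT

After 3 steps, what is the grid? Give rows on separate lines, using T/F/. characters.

Step 1: 5 trees catch fire, 2 burn out
  F.TF.F
  .FTT..
  FTTTTT
  TTTTTT
  TTTTTT
Step 2: 5 trees catch fire, 5 burn out
  ..F...
  ..FF..
  .FTTTT
  FTTTTT
  TTTTTT
Step 3: 4 trees catch fire, 5 burn out
  ......
  ......
  ..FFTT
  .FTTTT
  FTTTTT

......
......
..FFTT
.FTTTT
FTTTTT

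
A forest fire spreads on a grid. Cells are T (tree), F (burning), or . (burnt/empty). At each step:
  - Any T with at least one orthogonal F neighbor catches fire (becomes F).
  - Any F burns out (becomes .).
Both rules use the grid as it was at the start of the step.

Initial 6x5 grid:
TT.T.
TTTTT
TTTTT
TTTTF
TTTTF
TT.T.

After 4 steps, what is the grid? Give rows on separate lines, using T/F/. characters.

Step 1: 3 trees catch fire, 2 burn out
  TT.T.
  TTTTT
  TTTTF
  TTTF.
  TTTF.
  TT.T.
Step 2: 5 trees catch fire, 3 burn out
  TT.T.
  TTTTF
  TTTF.
  TTF..
  TTF..
  TT.F.
Step 3: 4 trees catch fire, 5 burn out
  TT.T.
  TTTF.
  TTF..
  TF...
  TF...
  TT...
Step 4: 6 trees catch fire, 4 burn out
  TT.F.
  TTF..
  TF...
  F....
  F....
  TF...

TT.F.
TTF..
TF...
F....
F....
TF...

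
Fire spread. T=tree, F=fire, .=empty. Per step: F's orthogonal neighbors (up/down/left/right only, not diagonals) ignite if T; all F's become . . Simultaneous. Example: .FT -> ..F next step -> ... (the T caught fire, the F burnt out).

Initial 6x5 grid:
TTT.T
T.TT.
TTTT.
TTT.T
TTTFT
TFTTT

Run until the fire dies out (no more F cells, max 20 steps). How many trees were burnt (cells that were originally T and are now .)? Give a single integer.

Step 1: +6 fires, +2 burnt (F count now 6)
Step 2: +5 fires, +6 burnt (F count now 5)
Step 3: +3 fires, +5 burnt (F count now 3)
Step 4: +3 fires, +3 burnt (F count now 3)
Step 5: +3 fires, +3 burnt (F count now 3)
Step 6: +2 fires, +3 burnt (F count now 2)
Step 7: +0 fires, +2 burnt (F count now 0)
Fire out after step 7
Initially T: 23, now '.': 29
Total burnt (originally-T cells now '.'): 22

Answer: 22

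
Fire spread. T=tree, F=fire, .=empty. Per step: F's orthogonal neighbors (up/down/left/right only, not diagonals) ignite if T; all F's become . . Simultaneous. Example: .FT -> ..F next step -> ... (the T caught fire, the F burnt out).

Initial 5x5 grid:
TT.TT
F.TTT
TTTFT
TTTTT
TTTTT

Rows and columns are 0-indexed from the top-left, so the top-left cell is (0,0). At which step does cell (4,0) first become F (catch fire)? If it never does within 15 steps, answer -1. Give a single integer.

Step 1: cell (4,0)='T' (+6 fires, +2 burnt)
Step 2: cell (4,0)='T' (+9 fires, +6 burnt)
Step 3: cell (4,0)='F' (+5 fires, +9 burnt)
  -> target ignites at step 3
Step 4: cell (4,0)='.' (+1 fires, +5 burnt)
Step 5: cell (4,0)='.' (+0 fires, +1 burnt)
  fire out at step 5

3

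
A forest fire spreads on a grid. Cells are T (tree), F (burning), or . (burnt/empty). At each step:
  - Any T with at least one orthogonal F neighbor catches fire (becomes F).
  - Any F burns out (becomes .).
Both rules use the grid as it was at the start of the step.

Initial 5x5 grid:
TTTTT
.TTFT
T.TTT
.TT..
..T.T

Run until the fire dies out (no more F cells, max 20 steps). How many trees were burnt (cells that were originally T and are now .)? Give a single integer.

Answer: 14

Derivation:
Step 1: +4 fires, +1 burnt (F count now 4)
Step 2: +5 fires, +4 burnt (F count now 5)
Step 3: +2 fires, +5 burnt (F count now 2)
Step 4: +3 fires, +2 burnt (F count now 3)
Step 5: +0 fires, +3 burnt (F count now 0)
Fire out after step 5
Initially T: 16, now '.': 23
Total burnt (originally-T cells now '.'): 14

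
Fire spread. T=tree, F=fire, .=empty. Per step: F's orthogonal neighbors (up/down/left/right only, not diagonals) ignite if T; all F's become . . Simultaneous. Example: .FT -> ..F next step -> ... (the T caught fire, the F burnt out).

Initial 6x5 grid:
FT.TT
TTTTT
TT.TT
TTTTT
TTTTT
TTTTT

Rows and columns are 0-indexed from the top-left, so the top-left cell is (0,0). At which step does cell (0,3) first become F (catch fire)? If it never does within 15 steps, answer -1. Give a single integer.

Step 1: cell (0,3)='T' (+2 fires, +1 burnt)
Step 2: cell (0,3)='T' (+2 fires, +2 burnt)
Step 3: cell (0,3)='T' (+3 fires, +2 burnt)
Step 4: cell (0,3)='T' (+3 fires, +3 burnt)
Step 5: cell (0,3)='F' (+6 fires, +3 burnt)
  -> target ignites at step 5
Step 6: cell (0,3)='.' (+5 fires, +6 burnt)
Step 7: cell (0,3)='.' (+3 fires, +5 burnt)
Step 8: cell (0,3)='.' (+2 fires, +3 burnt)
Step 9: cell (0,3)='.' (+1 fires, +2 burnt)
Step 10: cell (0,3)='.' (+0 fires, +1 burnt)
  fire out at step 10

5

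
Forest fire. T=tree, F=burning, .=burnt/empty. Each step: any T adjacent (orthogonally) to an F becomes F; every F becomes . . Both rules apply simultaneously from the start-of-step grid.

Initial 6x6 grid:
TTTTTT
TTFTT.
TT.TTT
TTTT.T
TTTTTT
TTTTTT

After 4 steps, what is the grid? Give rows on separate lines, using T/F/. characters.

Step 1: 3 trees catch fire, 1 burn out
  TTFTTT
  TF.FT.
  TT.TTT
  TTTT.T
  TTTTTT
  TTTTTT
Step 2: 6 trees catch fire, 3 burn out
  TF.FTT
  F...F.
  TF.FTT
  TTTT.T
  TTTTTT
  TTTTTT
Step 3: 6 trees catch fire, 6 burn out
  F...FT
  ......
  F...FT
  TFTF.T
  TTTTTT
  TTTTTT
Step 4: 6 trees catch fire, 6 burn out
  .....F
  ......
  .....F
  F.F..T
  TFTFTT
  TTTTTT

.....F
......
.....F
F.F..T
TFTFTT
TTTTTT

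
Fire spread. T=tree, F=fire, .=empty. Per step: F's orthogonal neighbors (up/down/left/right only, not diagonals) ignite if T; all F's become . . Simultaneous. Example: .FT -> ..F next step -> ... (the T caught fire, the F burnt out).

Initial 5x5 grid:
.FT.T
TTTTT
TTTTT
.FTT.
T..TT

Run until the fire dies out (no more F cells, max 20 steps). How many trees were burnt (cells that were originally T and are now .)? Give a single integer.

Answer: 16

Derivation:
Step 1: +4 fires, +2 burnt (F count now 4)
Step 2: +5 fires, +4 burnt (F count now 5)
Step 3: +3 fires, +5 burnt (F count now 3)
Step 4: +3 fires, +3 burnt (F count now 3)
Step 5: +1 fires, +3 burnt (F count now 1)
Step 6: +0 fires, +1 burnt (F count now 0)
Fire out after step 6
Initially T: 17, now '.': 24
Total burnt (originally-T cells now '.'): 16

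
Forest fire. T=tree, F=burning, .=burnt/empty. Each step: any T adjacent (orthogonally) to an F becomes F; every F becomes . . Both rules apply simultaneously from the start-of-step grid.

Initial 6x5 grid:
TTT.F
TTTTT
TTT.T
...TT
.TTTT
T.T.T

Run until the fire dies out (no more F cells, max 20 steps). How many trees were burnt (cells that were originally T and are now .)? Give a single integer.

Step 1: +1 fires, +1 burnt (F count now 1)
Step 2: +2 fires, +1 burnt (F count now 2)
Step 3: +2 fires, +2 burnt (F count now 2)
Step 4: +5 fires, +2 burnt (F count now 5)
Step 5: +5 fires, +5 burnt (F count now 5)
Step 6: +3 fires, +5 burnt (F count now 3)
Step 7: +2 fires, +3 burnt (F count now 2)
Step 8: +0 fires, +2 burnt (F count now 0)
Fire out after step 8
Initially T: 21, now '.': 29
Total burnt (originally-T cells now '.'): 20

Answer: 20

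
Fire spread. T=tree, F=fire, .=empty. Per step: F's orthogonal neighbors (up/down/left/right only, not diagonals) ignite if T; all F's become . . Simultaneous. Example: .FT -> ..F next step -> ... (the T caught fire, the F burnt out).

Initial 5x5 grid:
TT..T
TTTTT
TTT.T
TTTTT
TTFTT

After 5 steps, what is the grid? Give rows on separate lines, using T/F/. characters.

Step 1: 3 trees catch fire, 1 burn out
  TT..T
  TTTTT
  TTT.T
  TTFTT
  TF.FT
Step 2: 5 trees catch fire, 3 burn out
  TT..T
  TTTTT
  TTF.T
  TF.FT
  F...F
Step 3: 4 trees catch fire, 5 burn out
  TT..T
  TTFTT
  TF..T
  F...F
  .....
Step 4: 4 trees catch fire, 4 burn out
  TT..T
  TF.FT
  F...F
  .....
  .....
Step 5: 3 trees catch fire, 4 burn out
  TF..T
  F...F
  .....
  .....
  .....

TF..T
F...F
.....
.....
.....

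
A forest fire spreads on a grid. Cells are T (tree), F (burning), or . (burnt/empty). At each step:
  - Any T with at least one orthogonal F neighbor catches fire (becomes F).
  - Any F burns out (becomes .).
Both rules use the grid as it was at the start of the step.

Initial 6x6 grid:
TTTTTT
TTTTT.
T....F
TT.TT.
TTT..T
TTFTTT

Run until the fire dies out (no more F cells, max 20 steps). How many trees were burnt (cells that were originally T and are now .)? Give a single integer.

Answer: 23

Derivation:
Step 1: +3 fires, +2 burnt (F count now 3)
Step 2: +3 fires, +3 burnt (F count now 3)
Step 3: +3 fires, +3 burnt (F count now 3)
Step 4: +2 fires, +3 burnt (F count now 2)
Step 5: +1 fires, +2 burnt (F count now 1)
Step 6: +1 fires, +1 burnt (F count now 1)
Step 7: +2 fires, +1 burnt (F count now 2)
Step 8: +2 fires, +2 burnt (F count now 2)
Step 9: +2 fires, +2 burnt (F count now 2)
Step 10: +2 fires, +2 burnt (F count now 2)
Step 11: +1 fires, +2 burnt (F count now 1)
Step 12: +1 fires, +1 burnt (F count now 1)
Step 13: +0 fires, +1 burnt (F count now 0)
Fire out after step 13
Initially T: 25, now '.': 34
Total burnt (originally-T cells now '.'): 23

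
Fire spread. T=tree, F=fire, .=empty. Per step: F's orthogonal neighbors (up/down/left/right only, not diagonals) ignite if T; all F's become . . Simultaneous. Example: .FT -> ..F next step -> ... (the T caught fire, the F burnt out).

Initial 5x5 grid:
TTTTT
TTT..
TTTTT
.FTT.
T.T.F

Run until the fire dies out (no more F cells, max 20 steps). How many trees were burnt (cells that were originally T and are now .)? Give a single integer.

Answer: 16

Derivation:
Step 1: +2 fires, +2 burnt (F count now 2)
Step 2: +5 fires, +2 burnt (F count now 5)
Step 3: +4 fires, +5 burnt (F count now 4)
Step 4: +3 fires, +4 burnt (F count now 3)
Step 5: +1 fires, +3 burnt (F count now 1)
Step 6: +1 fires, +1 burnt (F count now 1)
Step 7: +0 fires, +1 burnt (F count now 0)
Fire out after step 7
Initially T: 17, now '.': 24
Total burnt (originally-T cells now '.'): 16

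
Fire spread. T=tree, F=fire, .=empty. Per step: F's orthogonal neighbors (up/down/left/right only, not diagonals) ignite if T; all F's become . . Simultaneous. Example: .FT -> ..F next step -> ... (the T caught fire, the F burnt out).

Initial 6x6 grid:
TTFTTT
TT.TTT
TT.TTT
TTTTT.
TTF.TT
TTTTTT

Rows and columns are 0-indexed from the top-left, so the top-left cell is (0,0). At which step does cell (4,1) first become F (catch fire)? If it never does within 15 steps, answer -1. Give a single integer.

Step 1: cell (4,1)='F' (+5 fires, +2 burnt)
  -> target ignites at step 1
Step 2: cell (4,1)='.' (+9 fires, +5 burnt)
Step 3: cell (4,1)='.' (+9 fires, +9 burnt)
Step 4: cell (4,1)='.' (+5 fires, +9 burnt)
Step 5: cell (4,1)='.' (+2 fires, +5 burnt)
Step 6: cell (4,1)='.' (+0 fires, +2 burnt)
  fire out at step 6

1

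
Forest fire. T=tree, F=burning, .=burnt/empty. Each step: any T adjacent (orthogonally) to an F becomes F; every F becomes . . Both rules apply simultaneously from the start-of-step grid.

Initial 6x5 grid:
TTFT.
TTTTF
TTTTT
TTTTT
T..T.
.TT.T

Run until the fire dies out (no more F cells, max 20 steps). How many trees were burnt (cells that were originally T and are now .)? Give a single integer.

Answer: 19

Derivation:
Step 1: +5 fires, +2 burnt (F count now 5)
Step 2: +5 fires, +5 burnt (F count now 5)
Step 3: +4 fires, +5 burnt (F count now 4)
Step 4: +3 fires, +4 burnt (F count now 3)
Step 5: +1 fires, +3 burnt (F count now 1)
Step 6: +1 fires, +1 burnt (F count now 1)
Step 7: +0 fires, +1 burnt (F count now 0)
Fire out after step 7
Initially T: 22, now '.': 27
Total burnt (originally-T cells now '.'): 19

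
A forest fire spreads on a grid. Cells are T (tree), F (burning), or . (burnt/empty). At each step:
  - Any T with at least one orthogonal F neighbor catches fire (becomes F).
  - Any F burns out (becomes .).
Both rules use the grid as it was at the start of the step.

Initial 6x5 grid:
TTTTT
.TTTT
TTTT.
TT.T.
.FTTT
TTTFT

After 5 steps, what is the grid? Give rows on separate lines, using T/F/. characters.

Step 1: 6 trees catch fire, 2 burn out
  TTTTT
  .TTTT
  TTTT.
  TF.T.
  ..FFT
  TFF.F
Step 2: 5 trees catch fire, 6 burn out
  TTTTT
  .TTTT
  TFTT.
  F..F.
  ....F
  F....
Step 3: 4 trees catch fire, 5 burn out
  TTTTT
  .FTTT
  F.FF.
  .....
  .....
  .....
Step 4: 3 trees catch fire, 4 burn out
  TFTTT
  ..FFT
  .....
  .....
  .....
  .....
Step 5: 4 trees catch fire, 3 burn out
  F.FFT
  ....F
  .....
  .....
  .....
  .....

F.FFT
....F
.....
.....
.....
.....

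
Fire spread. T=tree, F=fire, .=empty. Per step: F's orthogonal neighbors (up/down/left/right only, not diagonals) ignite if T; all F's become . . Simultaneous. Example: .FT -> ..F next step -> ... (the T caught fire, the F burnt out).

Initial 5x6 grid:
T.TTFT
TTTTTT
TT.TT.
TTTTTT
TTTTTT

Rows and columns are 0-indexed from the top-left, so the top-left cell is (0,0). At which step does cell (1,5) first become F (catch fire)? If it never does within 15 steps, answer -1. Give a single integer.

Step 1: cell (1,5)='T' (+3 fires, +1 burnt)
Step 2: cell (1,5)='F' (+4 fires, +3 burnt)
  -> target ignites at step 2
Step 3: cell (1,5)='.' (+3 fires, +4 burnt)
Step 4: cell (1,5)='.' (+4 fires, +3 burnt)
Step 5: cell (1,5)='.' (+5 fires, +4 burnt)
Step 6: cell (1,5)='.' (+4 fires, +5 burnt)
Step 7: cell (1,5)='.' (+2 fires, +4 burnt)
Step 8: cell (1,5)='.' (+1 fires, +2 burnt)
Step 9: cell (1,5)='.' (+0 fires, +1 burnt)
  fire out at step 9

2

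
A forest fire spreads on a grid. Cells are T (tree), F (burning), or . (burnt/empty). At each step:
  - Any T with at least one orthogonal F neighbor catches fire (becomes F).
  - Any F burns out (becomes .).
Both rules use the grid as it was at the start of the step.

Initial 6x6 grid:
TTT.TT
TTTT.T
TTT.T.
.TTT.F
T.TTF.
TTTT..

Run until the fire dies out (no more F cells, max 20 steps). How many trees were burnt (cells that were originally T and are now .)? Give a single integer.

Step 1: +1 fires, +2 burnt (F count now 1)
Step 2: +3 fires, +1 burnt (F count now 3)
Step 3: +2 fires, +3 burnt (F count now 2)
Step 4: +3 fires, +2 burnt (F count now 3)
Step 5: +3 fires, +3 burnt (F count now 3)
Step 6: +5 fires, +3 burnt (F count now 5)
Step 7: +2 fires, +5 burnt (F count now 2)
Step 8: +1 fires, +2 burnt (F count now 1)
Step 9: +0 fires, +1 burnt (F count now 0)
Fire out after step 9
Initially T: 24, now '.': 32
Total burnt (originally-T cells now '.'): 20

Answer: 20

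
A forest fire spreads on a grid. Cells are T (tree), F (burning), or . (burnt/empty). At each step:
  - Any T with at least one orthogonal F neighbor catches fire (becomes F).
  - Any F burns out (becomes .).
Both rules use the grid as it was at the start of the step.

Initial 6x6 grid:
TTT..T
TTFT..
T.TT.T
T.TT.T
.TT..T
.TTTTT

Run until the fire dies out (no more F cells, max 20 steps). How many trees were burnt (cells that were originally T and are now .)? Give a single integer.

Answer: 22

Derivation:
Step 1: +4 fires, +1 burnt (F count now 4)
Step 2: +4 fires, +4 burnt (F count now 4)
Step 3: +4 fires, +4 burnt (F count now 4)
Step 4: +3 fires, +4 burnt (F count now 3)
Step 5: +2 fires, +3 burnt (F count now 2)
Step 6: +1 fires, +2 burnt (F count now 1)
Step 7: +1 fires, +1 burnt (F count now 1)
Step 8: +1 fires, +1 burnt (F count now 1)
Step 9: +1 fires, +1 burnt (F count now 1)
Step 10: +1 fires, +1 burnt (F count now 1)
Step 11: +0 fires, +1 burnt (F count now 0)
Fire out after step 11
Initially T: 23, now '.': 35
Total burnt (originally-T cells now '.'): 22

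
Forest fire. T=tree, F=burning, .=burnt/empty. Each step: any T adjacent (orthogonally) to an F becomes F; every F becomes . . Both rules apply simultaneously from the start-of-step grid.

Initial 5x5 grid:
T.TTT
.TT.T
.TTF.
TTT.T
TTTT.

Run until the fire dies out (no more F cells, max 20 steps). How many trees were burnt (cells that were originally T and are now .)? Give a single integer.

Answer: 15

Derivation:
Step 1: +1 fires, +1 burnt (F count now 1)
Step 2: +3 fires, +1 burnt (F count now 3)
Step 3: +4 fires, +3 burnt (F count now 4)
Step 4: +4 fires, +4 burnt (F count now 4)
Step 5: +2 fires, +4 burnt (F count now 2)
Step 6: +1 fires, +2 burnt (F count now 1)
Step 7: +0 fires, +1 burnt (F count now 0)
Fire out after step 7
Initially T: 17, now '.': 23
Total burnt (originally-T cells now '.'): 15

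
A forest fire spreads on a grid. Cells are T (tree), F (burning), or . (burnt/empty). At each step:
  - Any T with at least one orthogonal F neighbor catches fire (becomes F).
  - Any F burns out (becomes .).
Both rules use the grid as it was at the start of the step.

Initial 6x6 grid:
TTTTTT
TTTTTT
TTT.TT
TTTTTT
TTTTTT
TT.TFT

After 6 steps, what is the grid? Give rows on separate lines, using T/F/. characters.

Step 1: 3 trees catch fire, 1 burn out
  TTTTTT
  TTTTTT
  TTT.TT
  TTTTTT
  TTTTFT
  TT.F.F
Step 2: 3 trees catch fire, 3 burn out
  TTTTTT
  TTTTTT
  TTT.TT
  TTTTFT
  TTTF.F
  TT....
Step 3: 4 trees catch fire, 3 burn out
  TTTTTT
  TTTTTT
  TTT.FT
  TTTF.F
  TTF...
  TT....
Step 4: 4 trees catch fire, 4 burn out
  TTTTTT
  TTTTFT
  TTT..F
  TTF...
  TF....
  TT....
Step 5: 7 trees catch fire, 4 burn out
  TTTTFT
  TTTF.F
  TTF...
  TF....
  F.....
  TF....
Step 6: 6 trees catch fire, 7 burn out
  TTTF.F
  TTF...
  TF....
  F.....
  ......
  F.....

TTTF.F
TTF...
TF....
F.....
......
F.....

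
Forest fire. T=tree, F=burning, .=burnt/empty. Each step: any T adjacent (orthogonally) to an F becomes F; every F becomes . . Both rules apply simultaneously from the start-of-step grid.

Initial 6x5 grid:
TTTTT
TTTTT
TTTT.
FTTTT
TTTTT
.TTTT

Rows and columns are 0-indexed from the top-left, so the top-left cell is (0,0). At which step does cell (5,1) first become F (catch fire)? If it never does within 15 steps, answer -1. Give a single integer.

Step 1: cell (5,1)='T' (+3 fires, +1 burnt)
Step 2: cell (5,1)='T' (+4 fires, +3 burnt)
Step 3: cell (5,1)='F' (+6 fires, +4 burnt)
  -> target ignites at step 3
Step 4: cell (5,1)='.' (+6 fires, +6 burnt)
Step 5: cell (5,1)='.' (+4 fires, +6 burnt)
Step 6: cell (5,1)='.' (+3 fires, +4 burnt)
Step 7: cell (5,1)='.' (+1 fires, +3 burnt)
Step 8: cell (5,1)='.' (+0 fires, +1 burnt)
  fire out at step 8

3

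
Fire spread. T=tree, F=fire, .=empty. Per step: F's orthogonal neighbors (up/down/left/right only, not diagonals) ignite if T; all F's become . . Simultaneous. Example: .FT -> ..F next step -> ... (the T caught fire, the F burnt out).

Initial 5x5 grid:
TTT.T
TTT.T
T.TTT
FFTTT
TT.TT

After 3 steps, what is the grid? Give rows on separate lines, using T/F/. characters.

Step 1: 4 trees catch fire, 2 burn out
  TTT.T
  TTT.T
  F.TTT
  ..FTT
  FF.TT
Step 2: 3 trees catch fire, 4 burn out
  TTT.T
  FTT.T
  ..FTT
  ...FT
  ...TT
Step 3: 6 trees catch fire, 3 burn out
  FTT.T
  .FF.T
  ...FT
  ....F
  ...FT

FTT.T
.FF.T
...FT
....F
...FT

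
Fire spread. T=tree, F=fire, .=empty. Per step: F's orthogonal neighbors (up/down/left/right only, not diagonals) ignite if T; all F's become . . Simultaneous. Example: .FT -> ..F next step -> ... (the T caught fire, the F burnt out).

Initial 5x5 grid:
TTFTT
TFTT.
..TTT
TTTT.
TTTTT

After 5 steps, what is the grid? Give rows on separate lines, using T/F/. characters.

Step 1: 4 trees catch fire, 2 burn out
  TF.FT
  F.FT.
  ..TTT
  TTTT.
  TTTTT
Step 2: 4 trees catch fire, 4 burn out
  F...F
  ...F.
  ..FTT
  TTTT.
  TTTTT
Step 3: 2 trees catch fire, 4 burn out
  .....
  .....
  ...FT
  TTFT.
  TTTTT
Step 4: 4 trees catch fire, 2 burn out
  .....
  .....
  ....F
  TF.F.
  TTFTT
Step 5: 3 trees catch fire, 4 burn out
  .....
  .....
  .....
  F....
  TF.FT

.....
.....
.....
F....
TF.FT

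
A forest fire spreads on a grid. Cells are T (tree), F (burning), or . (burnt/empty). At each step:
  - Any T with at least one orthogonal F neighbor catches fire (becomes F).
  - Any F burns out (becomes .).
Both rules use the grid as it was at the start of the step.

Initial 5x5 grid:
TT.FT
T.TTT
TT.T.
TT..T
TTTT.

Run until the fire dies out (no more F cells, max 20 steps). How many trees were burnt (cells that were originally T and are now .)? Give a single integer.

Answer: 5

Derivation:
Step 1: +2 fires, +1 burnt (F count now 2)
Step 2: +3 fires, +2 burnt (F count now 3)
Step 3: +0 fires, +3 burnt (F count now 0)
Fire out after step 3
Initially T: 17, now '.': 13
Total burnt (originally-T cells now '.'): 5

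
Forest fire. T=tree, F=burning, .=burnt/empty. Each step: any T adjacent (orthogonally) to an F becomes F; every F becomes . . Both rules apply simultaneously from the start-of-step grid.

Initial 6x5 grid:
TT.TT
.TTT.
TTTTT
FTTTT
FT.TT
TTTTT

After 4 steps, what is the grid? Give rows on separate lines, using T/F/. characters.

Step 1: 4 trees catch fire, 2 burn out
  TT.TT
  .TTT.
  FTTTT
  .FTTT
  .F.TT
  FTTTT
Step 2: 3 trees catch fire, 4 burn out
  TT.TT
  .TTT.
  .FTTT
  ..FTT
  ...TT
  .FTTT
Step 3: 4 trees catch fire, 3 burn out
  TT.TT
  .FTT.
  ..FTT
  ...FT
  ...TT
  ..FTT
Step 4: 6 trees catch fire, 4 burn out
  TF.TT
  ..FT.
  ...FT
  ....F
  ...FT
  ...FT

TF.TT
..FT.
...FT
....F
...FT
...FT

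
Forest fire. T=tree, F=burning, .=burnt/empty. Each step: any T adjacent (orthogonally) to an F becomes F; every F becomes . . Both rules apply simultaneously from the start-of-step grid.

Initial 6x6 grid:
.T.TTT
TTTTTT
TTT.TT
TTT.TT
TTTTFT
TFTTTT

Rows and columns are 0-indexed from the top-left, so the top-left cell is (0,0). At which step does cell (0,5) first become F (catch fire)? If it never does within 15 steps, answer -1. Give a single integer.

Step 1: cell (0,5)='T' (+7 fires, +2 burnt)
Step 2: cell (0,5)='T' (+7 fires, +7 burnt)
Step 3: cell (0,5)='T' (+5 fires, +7 burnt)
Step 4: cell (0,5)='T' (+6 fires, +5 burnt)
Step 5: cell (0,5)='F' (+5 fires, +6 burnt)
  -> target ignites at step 5
Step 6: cell (0,5)='.' (+0 fires, +5 burnt)
  fire out at step 6

5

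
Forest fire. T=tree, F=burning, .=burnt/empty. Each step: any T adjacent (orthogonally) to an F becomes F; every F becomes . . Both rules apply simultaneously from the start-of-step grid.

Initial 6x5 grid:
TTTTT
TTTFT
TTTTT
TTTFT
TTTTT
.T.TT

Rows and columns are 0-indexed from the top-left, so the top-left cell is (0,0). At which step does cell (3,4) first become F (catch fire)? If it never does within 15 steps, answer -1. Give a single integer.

Step 1: cell (3,4)='F' (+7 fires, +2 burnt)
  -> target ignites at step 1
Step 2: cell (3,4)='.' (+9 fires, +7 burnt)
Step 3: cell (3,4)='.' (+6 fires, +9 burnt)
Step 4: cell (3,4)='.' (+4 fires, +6 burnt)
Step 5: cell (3,4)='.' (+0 fires, +4 burnt)
  fire out at step 5

1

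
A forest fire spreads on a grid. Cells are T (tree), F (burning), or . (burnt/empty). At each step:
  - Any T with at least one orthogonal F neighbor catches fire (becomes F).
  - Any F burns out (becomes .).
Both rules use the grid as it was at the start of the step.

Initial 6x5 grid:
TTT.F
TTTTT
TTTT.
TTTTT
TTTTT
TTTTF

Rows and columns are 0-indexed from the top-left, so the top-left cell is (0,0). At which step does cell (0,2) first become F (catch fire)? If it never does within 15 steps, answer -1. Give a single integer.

Step 1: cell (0,2)='T' (+3 fires, +2 burnt)
Step 2: cell (0,2)='T' (+4 fires, +3 burnt)
Step 3: cell (0,2)='T' (+5 fires, +4 burnt)
Step 4: cell (0,2)='F' (+6 fires, +5 burnt)
  -> target ignites at step 4
Step 5: cell (0,2)='.' (+5 fires, +6 burnt)
Step 6: cell (0,2)='.' (+3 fires, +5 burnt)
Step 7: cell (0,2)='.' (+0 fires, +3 burnt)
  fire out at step 7

4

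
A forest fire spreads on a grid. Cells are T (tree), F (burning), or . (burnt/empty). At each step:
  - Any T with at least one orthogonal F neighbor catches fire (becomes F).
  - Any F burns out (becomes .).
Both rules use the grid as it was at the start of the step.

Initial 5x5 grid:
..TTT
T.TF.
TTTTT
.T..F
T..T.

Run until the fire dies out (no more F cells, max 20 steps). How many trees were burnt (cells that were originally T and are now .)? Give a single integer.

Answer: 11

Derivation:
Step 1: +4 fires, +2 burnt (F count now 4)
Step 2: +3 fires, +4 burnt (F count now 3)
Step 3: +1 fires, +3 burnt (F count now 1)
Step 4: +2 fires, +1 burnt (F count now 2)
Step 5: +1 fires, +2 burnt (F count now 1)
Step 6: +0 fires, +1 burnt (F count now 0)
Fire out after step 6
Initially T: 13, now '.': 23
Total burnt (originally-T cells now '.'): 11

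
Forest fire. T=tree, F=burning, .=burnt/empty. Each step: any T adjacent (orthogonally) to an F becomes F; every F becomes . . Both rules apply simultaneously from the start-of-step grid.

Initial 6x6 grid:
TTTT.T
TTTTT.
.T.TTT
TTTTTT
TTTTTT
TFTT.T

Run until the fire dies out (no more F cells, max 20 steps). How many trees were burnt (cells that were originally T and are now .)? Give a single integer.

Step 1: +3 fires, +1 burnt (F count now 3)
Step 2: +4 fires, +3 burnt (F count now 4)
Step 3: +4 fires, +4 burnt (F count now 4)
Step 4: +3 fires, +4 burnt (F count now 3)
Step 5: +6 fires, +3 burnt (F count now 6)
Step 6: +6 fires, +6 burnt (F count now 6)
Step 7: +3 fires, +6 burnt (F count now 3)
Step 8: +0 fires, +3 burnt (F count now 0)
Fire out after step 8
Initially T: 30, now '.': 35
Total burnt (originally-T cells now '.'): 29

Answer: 29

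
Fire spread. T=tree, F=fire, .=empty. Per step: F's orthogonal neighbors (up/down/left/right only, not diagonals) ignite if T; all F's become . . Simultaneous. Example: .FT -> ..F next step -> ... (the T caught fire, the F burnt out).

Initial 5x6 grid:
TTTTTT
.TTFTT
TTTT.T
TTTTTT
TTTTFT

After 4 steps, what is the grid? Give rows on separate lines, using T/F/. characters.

Step 1: 7 trees catch fire, 2 burn out
  TTTFTT
  .TF.FT
  TTTF.T
  TTTTFT
  TTTF.F
Step 2: 8 trees catch fire, 7 burn out
  TTF.FT
  .F...F
  TTF..T
  TTTF.F
  TTF...
Step 3: 6 trees catch fire, 8 burn out
  TF...F
  ......
  TF...F
  TTF...
  TF....
Step 4: 4 trees catch fire, 6 burn out
  F.....
  ......
  F.....
  TF....
  F.....

F.....
......
F.....
TF....
F.....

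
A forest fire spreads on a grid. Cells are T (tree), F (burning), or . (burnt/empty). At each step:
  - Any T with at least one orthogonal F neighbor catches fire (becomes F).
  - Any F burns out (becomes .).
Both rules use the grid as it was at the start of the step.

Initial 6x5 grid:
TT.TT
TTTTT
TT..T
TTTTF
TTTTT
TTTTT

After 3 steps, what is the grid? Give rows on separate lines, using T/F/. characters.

Step 1: 3 trees catch fire, 1 burn out
  TT.TT
  TTTTT
  TT..F
  TTTF.
  TTTTF
  TTTTT
Step 2: 4 trees catch fire, 3 burn out
  TT.TT
  TTTTF
  TT...
  TTF..
  TTTF.
  TTTTF
Step 3: 5 trees catch fire, 4 burn out
  TT.TF
  TTTF.
  TT...
  TF...
  TTF..
  TTTF.

TT.TF
TTTF.
TT...
TF...
TTF..
TTTF.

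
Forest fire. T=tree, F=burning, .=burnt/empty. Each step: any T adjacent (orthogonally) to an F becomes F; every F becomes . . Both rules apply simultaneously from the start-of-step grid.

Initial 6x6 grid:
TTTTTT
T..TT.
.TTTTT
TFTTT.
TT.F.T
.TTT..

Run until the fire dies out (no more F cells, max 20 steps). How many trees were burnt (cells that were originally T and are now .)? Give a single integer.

Step 1: +6 fires, +2 burnt (F count now 6)
Step 2: +6 fires, +6 burnt (F count now 6)
Step 3: +2 fires, +6 burnt (F count now 2)
Step 4: +3 fires, +2 burnt (F count now 3)
Step 5: +2 fires, +3 burnt (F count now 2)
Step 6: +2 fires, +2 burnt (F count now 2)
Step 7: +1 fires, +2 burnt (F count now 1)
Step 8: +1 fires, +1 burnt (F count now 1)
Step 9: +0 fires, +1 burnt (F count now 0)
Fire out after step 9
Initially T: 24, now '.': 35
Total burnt (originally-T cells now '.'): 23

Answer: 23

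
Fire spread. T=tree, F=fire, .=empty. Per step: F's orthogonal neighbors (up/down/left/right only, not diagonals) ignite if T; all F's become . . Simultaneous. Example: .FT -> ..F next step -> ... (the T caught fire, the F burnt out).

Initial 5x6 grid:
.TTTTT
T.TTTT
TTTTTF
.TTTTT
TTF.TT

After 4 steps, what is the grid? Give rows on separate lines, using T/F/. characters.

Step 1: 5 trees catch fire, 2 burn out
  .TTTTT
  T.TTTF
  TTTTF.
  .TFTTF
  TF..TT
Step 2: 9 trees catch fire, 5 burn out
  .TTTTF
  T.TTF.
  TTFF..
  .F.FF.
  F...TF
Step 3: 5 trees catch fire, 9 burn out
  .TTTF.
  T.FF..
  TF....
  ......
  ....F.
Step 4: 3 trees catch fire, 5 burn out
  .TFF..
  T.....
  F.....
  ......
  ......

.TFF..
T.....
F.....
......
......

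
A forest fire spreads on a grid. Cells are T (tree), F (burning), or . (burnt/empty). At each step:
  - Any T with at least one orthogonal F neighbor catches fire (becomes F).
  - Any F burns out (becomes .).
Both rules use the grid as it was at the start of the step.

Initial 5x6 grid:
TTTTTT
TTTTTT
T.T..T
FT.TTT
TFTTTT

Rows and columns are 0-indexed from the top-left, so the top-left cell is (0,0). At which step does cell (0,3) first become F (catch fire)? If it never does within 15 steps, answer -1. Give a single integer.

Step 1: cell (0,3)='T' (+4 fires, +2 burnt)
Step 2: cell (0,3)='T' (+2 fires, +4 burnt)
Step 3: cell (0,3)='T' (+4 fires, +2 burnt)
Step 4: cell (0,3)='T' (+4 fires, +4 burnt)
Step 5: cell (0,3)='T' (+4 fires, +4 burnt)
Step 6: cell (0,3)='F' (+3 fires, +4 burnt)
  -> target ignites at step 6
Step 7: cell (0,3)='.' (+2 fires, +3 burnt)
Step 8: cell (0,3)='.' (+1 fires, +2 burnt)
Step 9: cell (0,3)='.' (+0 fires, +1 burnt)
  fire out at step 9

6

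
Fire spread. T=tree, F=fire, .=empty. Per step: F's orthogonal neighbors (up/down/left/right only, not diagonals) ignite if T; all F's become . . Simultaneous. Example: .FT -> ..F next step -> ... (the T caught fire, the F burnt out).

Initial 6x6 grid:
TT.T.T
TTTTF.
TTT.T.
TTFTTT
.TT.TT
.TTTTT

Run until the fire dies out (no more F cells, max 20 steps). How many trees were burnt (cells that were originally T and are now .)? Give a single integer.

Answer: 25

Derivation:
Step 1: +6 fires, +2 burnt (F count now 6)
Step 2: +7 fires, +6 burnt (F count now 7)
Step 3: +6 fires, +7 burnt (F count now 6)
Step 4: +4 fires, +6 burnt (F count now 4)
Step 5: +2 fires, +4 burnt (F count now 2)
Step 6: +0 fires, +2 burnt (F count now 0)
Fire out after step 6
Initially T: 26, now '.': 35
Total burnt (originally-T cells now '.'): 25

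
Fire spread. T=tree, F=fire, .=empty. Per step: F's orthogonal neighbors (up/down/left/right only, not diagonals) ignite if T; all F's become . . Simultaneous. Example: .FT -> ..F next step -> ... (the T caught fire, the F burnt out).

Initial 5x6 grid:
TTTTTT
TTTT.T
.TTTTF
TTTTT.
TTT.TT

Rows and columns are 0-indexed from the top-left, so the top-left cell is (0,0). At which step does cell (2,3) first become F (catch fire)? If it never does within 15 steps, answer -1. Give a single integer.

Step 1: cell (2,3)='T' (+2 fires, +1 burnt)
Step 2: cell (2,3)='F' (+3 fires, +2 burnt)
  -> target ignites at step 2
Step 3: cell (2,3)='.' (+5 fires, +3 burnt)
Step 4: cell (2,3)='.' (+5 fires, +5 burnt)
Step 5: cell (2,3)='.' (+4 fires, +5 burnt)
Step 6: cell (2,3)='.' (+4 fires, +4 burnt)
Step 7: cell (2,3)='.' (+2 fires, +4 burnt)
Step 8: cell (2,3)='.' (+0 fires, +2 burnt)
  fire out at step 8

2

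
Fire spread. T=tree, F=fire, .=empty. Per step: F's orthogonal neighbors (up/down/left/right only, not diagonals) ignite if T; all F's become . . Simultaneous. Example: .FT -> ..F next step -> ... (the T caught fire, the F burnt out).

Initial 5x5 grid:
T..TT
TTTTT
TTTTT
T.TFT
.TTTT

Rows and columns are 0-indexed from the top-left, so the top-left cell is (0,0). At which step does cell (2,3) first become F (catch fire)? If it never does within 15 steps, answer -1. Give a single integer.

Step 1: cell (2,3)='F' (+4 fires, +1 burnt)
  -> target ignites at step 1
Step 2: cell (2,3)='.' (+5 fires, +4 burnt)
Step 3: cell (2,3)='.' (+5 fires, +5 burnt)
Step 4: cell (2,3)='.' (+3 fires, +5 burnt)
Step 5: cell (2,3)='.' (+2 fires, +3 burnt)
Step 6: cell (2,3)='.' (+1 fires, +2 burnt)
Step 7: cell (2,3)='.' (+0 fires, +1 burnt)
  fire out at step 7

1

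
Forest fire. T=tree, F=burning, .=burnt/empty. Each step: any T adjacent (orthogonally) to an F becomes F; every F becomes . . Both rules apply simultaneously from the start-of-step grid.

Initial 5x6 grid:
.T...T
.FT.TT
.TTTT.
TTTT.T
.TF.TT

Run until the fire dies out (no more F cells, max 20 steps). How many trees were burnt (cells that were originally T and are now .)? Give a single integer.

Answer: 14

Derivation:
Step 1: +5 fires, +2 burnt (F count now 5)
Step 2: +3 fires, +5 burnt (F count now 3)
Step 3: +2 fires, +3 burnt (F count now 2)
Step 4: +1 fires, +2 burnt (F count now 1)
Step 5: +1 fires, +1 burnt (F count now 1)
Step 6: +1 fires, +1 burnt (F count now 1)
Step 7: +1 fires, +1 burnt (F count now 1)
Step 8: +0 fires, +1 burnt (F count now 0)
Fire out after step 8
Initially T: 17, now '.': 27
Total burnt (originally-T cells now '.'): 14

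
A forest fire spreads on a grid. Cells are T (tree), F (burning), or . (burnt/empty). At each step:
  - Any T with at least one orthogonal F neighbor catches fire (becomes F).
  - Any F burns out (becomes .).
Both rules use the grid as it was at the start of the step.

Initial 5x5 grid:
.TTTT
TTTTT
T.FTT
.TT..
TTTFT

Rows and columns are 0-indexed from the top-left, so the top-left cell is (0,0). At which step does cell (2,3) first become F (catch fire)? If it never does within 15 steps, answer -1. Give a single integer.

Step 1: cell (2,3)='F' (+5 fires, +2 burnt)
  -> target ignites at step 1
Step 2: cell (2,3)='.' (+6 fires, +5 burnt)
Step 3: cell (2,3)='.' (+5 fires, +6 burnt)
Step 4: cell (2,3)='.' (+2 fires, +5 burnt)
Step 5: cell (2,3)='.' (+0 fires, +2 burnt)
  fire out at step 5

1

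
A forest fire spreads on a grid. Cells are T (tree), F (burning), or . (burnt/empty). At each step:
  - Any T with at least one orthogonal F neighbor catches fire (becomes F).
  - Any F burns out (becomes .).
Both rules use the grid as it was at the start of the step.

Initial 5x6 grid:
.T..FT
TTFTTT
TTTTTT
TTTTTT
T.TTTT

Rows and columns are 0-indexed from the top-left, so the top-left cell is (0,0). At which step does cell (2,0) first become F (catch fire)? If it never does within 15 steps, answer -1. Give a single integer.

Step 1: cell (2,0)='T' (+5 fires, +2 burnt)
Step 2: cell (2,0)='T' (+7 fires, +5 burnt)
Step 3: cell (2,0)='F' (+6 fires, +7 burnt)
  -> target ignites at step 3
Step 4: cell (2,0)='.' (+4 fires, +6 burnt)
Step 5: cell (2,0)='.' (+2 fires, +4 burnt)
Step 6: cell (2,0)='.' (+0 fires, +2 burnt)
  fire out at step 6

3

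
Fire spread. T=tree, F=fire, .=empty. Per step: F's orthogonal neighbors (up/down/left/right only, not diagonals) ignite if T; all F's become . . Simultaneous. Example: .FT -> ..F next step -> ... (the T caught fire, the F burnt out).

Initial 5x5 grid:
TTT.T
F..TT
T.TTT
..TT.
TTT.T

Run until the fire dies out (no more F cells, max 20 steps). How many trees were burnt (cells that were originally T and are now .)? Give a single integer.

Step 1: +2 fires, +1 burnt (F count now 2)
Step 2: +1 fires, +2 burnt (F count now 1)
Step 3: +1 fires, +1 burnt (F count now 1)
Step 4: +0 fires, +1 burnt (F count now 0)
Fire out after step 4
Initially T: 16, now '.': 13
Total burnt (originally-T cells now '.'): 4

Answer: 4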